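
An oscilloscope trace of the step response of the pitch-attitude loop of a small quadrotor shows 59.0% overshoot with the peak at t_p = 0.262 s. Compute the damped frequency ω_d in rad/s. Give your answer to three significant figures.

ω_d ≈ 12.0 rad/s

t_p = π/ω_d, so ω_d = π/0.262 = 12.0 rad/s.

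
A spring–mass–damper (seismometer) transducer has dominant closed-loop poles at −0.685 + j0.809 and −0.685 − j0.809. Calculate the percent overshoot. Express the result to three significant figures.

With σ = 0.685, ω_d = 0.809: ω_n = √(σ²+ω_d²) = 1.06 rad/s, ζ = σ/ω_n = 0.646.
Overshoot: exp(−π·0.646/√(1−0.646²)) = 0.0699, i.e. 6.99%.

%OS ≈ 6.99%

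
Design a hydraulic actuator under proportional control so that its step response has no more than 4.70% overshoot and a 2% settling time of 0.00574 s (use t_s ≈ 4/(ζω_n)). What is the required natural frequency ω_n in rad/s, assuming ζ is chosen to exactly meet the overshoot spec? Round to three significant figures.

ω_n ≈ 999 rad/s

From %OS = 100·exp(−πζ/√(1−ζ²)), invert to get ζ = −ln(OS)/√(π² + ln²(OS)) with OS = 0.0470.
−ln 0.0470 = 3.058, so ζ = 3.058/√(π² + 9.349) = 0.697.
Then ω_n = 4/(ζ t_s) = 4/(0.697 × 0.00574) = 999 rad/s.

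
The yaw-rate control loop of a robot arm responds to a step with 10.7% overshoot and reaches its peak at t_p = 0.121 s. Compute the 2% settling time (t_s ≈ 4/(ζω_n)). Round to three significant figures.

t_s ≈ 0.217 s

The overshoot fixes ζ = −ln(OS)/√(π²+ln²(OS)) = 0.580.
From t_p = π/ω_d, ω_d = π/0.121 = 26.0 rad/s, so ω_n = ω_d/√(1−ζ²) = 31.9 rad/s.
t_s ≈ 4/(ζω_n) = 4/(0.580·31.9) = 0.217 s.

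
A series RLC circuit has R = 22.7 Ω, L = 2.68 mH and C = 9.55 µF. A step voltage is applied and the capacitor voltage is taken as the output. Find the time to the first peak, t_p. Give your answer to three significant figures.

For a series RLC circuit (capacitor voltage as output), ω_n = 1/√(LC) = 1/√(2.68 mH · 9.55 µF) = 6250 rad/s.
ζ = (R/2)·√(C/L) = (22.7/2)·√(9.55 µF/2.68 mH) = 0.678.
ω_d = ω_n√(1−ζ²) = 4600 rad/s. t_p = π/ω_d = 0.000683 s.

t_p ≈ 0.000683 s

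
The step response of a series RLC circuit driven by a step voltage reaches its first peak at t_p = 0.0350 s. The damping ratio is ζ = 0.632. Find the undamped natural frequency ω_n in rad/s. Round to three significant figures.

Peak time t_p = π/ω_d, so ω_d = π/t_p = π/0.0350 = 89.8 rad/s.
ω_n = ω_d/√(1−ζ²) = 89.8/√0.601 = 116 rad/s.

ω_n ≈ 116 rad/s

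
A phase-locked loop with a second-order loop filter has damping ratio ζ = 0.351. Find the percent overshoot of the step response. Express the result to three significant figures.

For an underdamped second-order system, %OS = 100·exp(−πζ/√(1−ζ²)).
πζ/√(1−ζ²) = π·0.351/√(1−0.123) = 1.178, so %OS = 100·e^(−1.178) = 30.8%.

%OS ≈ 30.8%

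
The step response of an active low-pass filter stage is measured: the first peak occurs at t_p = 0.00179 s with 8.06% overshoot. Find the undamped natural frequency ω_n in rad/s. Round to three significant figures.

The overshoot fixes ζ = −ln(OS)/√(π²+ln²(OS)) = 0.625.
From t_p = π/ω_d, ω_d = π/0.00179 = 1760 rad/s, so ω_n = ω_d/√(1−ζ²) = 2250 rad/s.

ω_n ≈ 2250 rad/s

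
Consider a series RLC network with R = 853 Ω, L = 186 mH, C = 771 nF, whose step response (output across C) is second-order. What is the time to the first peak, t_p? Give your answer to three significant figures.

t_p ≈ 0.00240 s

For a series RLC circuit (capacitor voltage as output), ω_n = 1/√(LC) = 1/√(186 mH · 771 nF) = 2640 rad/s.
ζ = (R/2)·√(C/L) = (853/2)·√(771 nF/186 mH) = 0.868.
The damped frequency ω_d = ω_n√(1−ζ²) = 1310 rad/s. t_p = π/ω_d = 0.00240 s.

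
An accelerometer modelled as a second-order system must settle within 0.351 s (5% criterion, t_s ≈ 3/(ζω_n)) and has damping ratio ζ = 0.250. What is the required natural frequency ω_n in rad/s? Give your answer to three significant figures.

ω_n ≈ 34.2 rad/s

Rearranging t_s ≈ 3/(ζω_n) gives ω_n = 3/(ζ·t_s) = 3/(0.250 × 0.351) = 34.2 rad/s.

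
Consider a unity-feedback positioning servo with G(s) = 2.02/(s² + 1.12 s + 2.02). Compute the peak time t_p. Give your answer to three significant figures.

Matching coefficients with s² + 2ζω_n s + ω_n² gives ω_n² = 2.02 ⇒ ω_n = 1.42 rad/s, and ζ = 1.12/(2ω_n) = 0.394.
The damped frequency ω_d = ω_n√(1−ζ²) = 1.31 rad/s. Then t_p = π/ω_d = 2.40 s.

t_p ≈ 2.40 s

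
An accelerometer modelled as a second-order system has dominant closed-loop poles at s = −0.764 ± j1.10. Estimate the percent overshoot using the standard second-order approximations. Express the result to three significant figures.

%OS ≈ 11.3%

|pole| = ω_n = √(0.764² + 1.10²) = 1.34 rad/s; ζ = cos θ = σ/ω_n = 0.570.
%OS = 100 e^{−πζ/√(1−ζ²)} with ζ = 0.570 gives 11.3%.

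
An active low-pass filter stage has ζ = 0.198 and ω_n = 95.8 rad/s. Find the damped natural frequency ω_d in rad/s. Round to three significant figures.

ω_d ≈ 93.9 rad/s

ω_d = ω_n√(1−ζ²) = 95.8·√0.961 = 93.9 rad/s.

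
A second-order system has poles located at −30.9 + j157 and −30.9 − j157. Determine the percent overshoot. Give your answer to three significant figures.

With σ = 30.9, ω_d = 157: ω_n = √(σ²+ω_d²) = 160 rad/s, ζ = σ/ω_n = 0.193.
%OS = 100 e^{−πζ/√(1−ζ²)} with ζ = 0.193 gives 53.9%.

%OS ≈ 53.9%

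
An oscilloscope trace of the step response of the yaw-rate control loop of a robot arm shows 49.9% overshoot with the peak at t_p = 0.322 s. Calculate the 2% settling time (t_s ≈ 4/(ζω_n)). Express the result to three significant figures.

t_s ≈ 1.85 s

The overshoot fixes ζ = −ln(OS)/√(π²+ln²(OS)) = 0.216.
From t_p = π/ω_d, ω_d = π/0.322 = 9.76 rad/s, so ω_n = ω_d/√(1−ζ²) = 9.99 rad/s.
t_s ≈ 4/(ζω_n) = 4/(0.216·9.99) = 1.85 s.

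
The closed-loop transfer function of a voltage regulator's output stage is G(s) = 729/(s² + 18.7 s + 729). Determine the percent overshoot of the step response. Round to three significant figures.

Comparing the denominator to s² + 2ζω_n s + ω_n²: ω_n = √729 = 27.0 rad/s, and 2ζω_n = 18.7 so ζ = 18.7/(2·27.0) = 0.346.
Overshoot: exp(−π·0.346/√(1−0.346²)) = 0.314, i.e. 31.4%.

%OS ≈ 31.4%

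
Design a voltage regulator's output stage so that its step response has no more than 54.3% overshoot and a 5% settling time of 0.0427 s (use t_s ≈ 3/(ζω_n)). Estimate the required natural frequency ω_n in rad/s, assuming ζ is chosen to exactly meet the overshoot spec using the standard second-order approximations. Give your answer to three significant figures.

Inverting the overshoot relation: ζ = |ln 0.543|/√(π² + ln²0.543) = 0.191.
Then ω_n = 3/(ζ t_s) = 3/(0.191 × 0.0427) = 368 rad/s.

ω_n ≈ 368 rad/s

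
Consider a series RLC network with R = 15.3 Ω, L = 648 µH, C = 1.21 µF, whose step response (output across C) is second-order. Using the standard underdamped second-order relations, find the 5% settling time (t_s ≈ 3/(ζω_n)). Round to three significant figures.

For a series RLC circuit (capacitor voltage as output), ω_n = 1/√(LC) = 1/√(648 µH · 1.21 µF) = 35700 rad/s.
ζ = (R/2)·√(C/L) = (15.3/2)·√(1.21 µF/648 µH) = 0.331.
t_s ≈ 3/(ζω_n) = 0.000254 s.

t_s ≈ 0.000254 s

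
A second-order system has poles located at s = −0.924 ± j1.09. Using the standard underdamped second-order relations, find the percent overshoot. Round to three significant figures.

The poles are at −σ ± jω_d with σ = 0.924 and ω_d = 1.09, so ω_n = √(σ²+ω_d²) = 1.43 rad/s and ζ = σ/ω_n = 0.647.
Overshoot: exp(−π·0.647/√(1−0.647²)) = 0.0697, i.e. 6.97%.

%OS ≈ 6.97%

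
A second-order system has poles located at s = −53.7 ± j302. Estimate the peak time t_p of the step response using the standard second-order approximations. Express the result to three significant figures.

t_p = π/ω_d with ω_d = 302 (the imaginary part), so t_p = 0.0104 s.

t_p ≈ 0.0104 s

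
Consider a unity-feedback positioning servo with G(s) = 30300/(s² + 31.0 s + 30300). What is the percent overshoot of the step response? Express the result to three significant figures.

%OS ≈ 75.5%

Matching coefficients with s² + 2ζω_n s + ω_n² gives ω_n² = 30300 ⇒ ω_n = 174 rad/s, and ζ = 31.0/(2ω_n) = 0.0890.
Overshoot: exp(−π·0.0890/√(1−0.0890²)) = 0.755, i.e. 75.5%.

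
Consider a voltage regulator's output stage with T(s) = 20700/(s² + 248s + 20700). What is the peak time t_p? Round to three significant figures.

t_p ≈ 0.0431 s

Matching coefficients with s² + 2ζω_n s + ω_n² gives ω_n² = 20700 ⇒ ω_n = 144 rad/s, and ζ = 248/(2ω_n) = 0.862.
The damped frequency ω_d = ω_n√(1−ζ²) = 73.0 rad/s. Then t_p = π/ω_d = 0.0431 s.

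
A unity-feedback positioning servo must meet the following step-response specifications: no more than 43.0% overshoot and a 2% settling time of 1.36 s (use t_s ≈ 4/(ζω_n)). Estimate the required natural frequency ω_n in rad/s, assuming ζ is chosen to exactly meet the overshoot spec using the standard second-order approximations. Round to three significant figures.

ω_n ≈ 11.3 rad/s

ζ = −ln(OS)/√(π² + (ln OS)²). With OS = 0.430, ln OS = −0.8440 and ζ = 0.8440/3.253 = 0.259.
Then ω_n = 4/(ζ t_s) = 4/(0.259 × 1.36) = 11.3 rad/s.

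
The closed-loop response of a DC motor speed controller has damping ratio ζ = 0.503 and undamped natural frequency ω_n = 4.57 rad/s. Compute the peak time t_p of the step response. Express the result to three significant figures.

t_p ≈ 0.795 s

The damped frequency is ω_d = ω_n√(1−ζ²) = 4.57·√(1−0.253) = 3.95 rad/s.
Peak time t_p = π/ω_d = π/3.95 = 0.795 s.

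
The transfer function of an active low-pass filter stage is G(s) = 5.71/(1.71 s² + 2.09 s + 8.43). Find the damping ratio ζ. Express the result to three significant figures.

Dividing through by 1.71: denominator becomes s² + 1.222 s + 4.930.
So ω_n = √4.930 = 2.22 rad/s and ζ = 1.222/(2·2.22) = 0.275.

ζ ≈ 0.275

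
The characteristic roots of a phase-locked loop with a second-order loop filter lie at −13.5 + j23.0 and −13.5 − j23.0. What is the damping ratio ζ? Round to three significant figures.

ζ ≈ 0.506

|pole| = ω_n = √(13.5² + 23.0²) = 26.7 rad/s; ζ = cos θ = σ/ω_n = 0.506.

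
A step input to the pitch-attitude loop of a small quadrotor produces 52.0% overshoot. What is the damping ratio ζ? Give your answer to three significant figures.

ζ ≈ 0.204

Inverting the overshoot relation: ζ = |ln 0.520|/√(π² + ln²0.520) = 0.204.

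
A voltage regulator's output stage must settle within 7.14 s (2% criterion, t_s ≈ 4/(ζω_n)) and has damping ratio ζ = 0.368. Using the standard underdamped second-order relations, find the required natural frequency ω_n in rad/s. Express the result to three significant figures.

Rearranging t_s ≈ 4/(ζω_n) gives ω_n = 4/(ζ·t_s) = 4/(0.368 × 7.14) = 1.52 rad/s.

ω_n ≈ 1.52 rad/s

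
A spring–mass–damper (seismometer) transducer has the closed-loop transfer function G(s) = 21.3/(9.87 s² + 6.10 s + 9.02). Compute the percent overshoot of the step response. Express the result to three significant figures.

%OS ≈ 34.2%

Dividing through by 9.87: denominator becomes s² + 0.6180 s + 0.9139.
So ω_n = √0.9139 = 0.956 rad/s and ζ = 0.6180/(2·0.956) = 0.323.
Overshoot: exp(−π·0.323/√(1−0.323²)) = 0.342, i.e. 34.2%.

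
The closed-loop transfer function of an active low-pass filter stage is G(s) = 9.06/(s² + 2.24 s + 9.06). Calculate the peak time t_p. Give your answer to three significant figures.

t_p ≈ 1.12 s

Comparing the denominator to s² + 2ζω_n s + ω_n²: ω_n = √9.06 = 3.01 rad/s, and 2ζω_n = 2.24 so ζ = 2.24/(2·3.01) = 0.372.
The damped frequency ω_d = ω_n√(1−ζ²) = 2.79 rad/s. Then t_p = π/ω_d = 1.12 s.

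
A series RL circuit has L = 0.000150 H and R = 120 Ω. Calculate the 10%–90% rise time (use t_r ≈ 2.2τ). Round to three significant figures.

t_r ≈ 0.00000275 s

τ = L/R = 0.000150/120 = 0.00000125 s.
t_r ≈ 2.2τ = 0.00000275 s.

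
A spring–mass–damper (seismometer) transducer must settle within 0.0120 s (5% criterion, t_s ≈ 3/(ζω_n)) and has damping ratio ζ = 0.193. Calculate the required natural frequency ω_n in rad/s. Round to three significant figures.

ω_n ≈ 1300 rad/s

Rearranging t_s ≈ 3/(ζω_n) gives ω_n = 3/(ζ·t_s) = 3/(0.193 × 0.0120) = 1300 rad/s.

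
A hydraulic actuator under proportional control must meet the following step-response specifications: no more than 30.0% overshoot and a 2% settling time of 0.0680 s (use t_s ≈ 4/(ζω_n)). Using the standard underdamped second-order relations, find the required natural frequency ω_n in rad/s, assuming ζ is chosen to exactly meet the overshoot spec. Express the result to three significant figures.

ω_n ≈ 164 rad/s

Inverting the overshoot relation: ζ = |ln 0.300|/√(π² + ln²0.300) = 0.358.
From t_s ≈ 4/(ζω_n): ω_n = 4/(ζ·t_s) = 4/(0.358·0.0680) = 164 rad/s.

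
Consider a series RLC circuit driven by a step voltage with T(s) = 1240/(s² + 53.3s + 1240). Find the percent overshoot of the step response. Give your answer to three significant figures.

Matching coefficients with s² + 2ζω_n s + ω_n² gives ω_n² = 1240 ⇒ ω_n = 35.2 rad/s, and ζ = 53.3/(2ω_n) = 0.757.
Overshoot: exp(−π·0.757/√(1−0.757²)) = 0.0263, i.e. 2.63%.

%OS ≈ 2.63%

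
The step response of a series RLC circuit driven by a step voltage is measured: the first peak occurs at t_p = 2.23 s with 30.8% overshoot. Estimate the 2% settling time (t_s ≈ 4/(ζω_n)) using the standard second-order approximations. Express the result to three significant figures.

ζ from %OS: ζ = |ln 0.308|/√(π²+ln²0.308) = 0.351.
From t_p = π/ω_d, ω_d = π/2.23 = 1.41 rad/s, so ω_n = ω_d/√(1−ζ²) = 1.50 rad/s.
t_s ≈ 4/(ζω_n) = 4/(0.351·1.50) = 7.57 s.

t_s ≈ 7.57 s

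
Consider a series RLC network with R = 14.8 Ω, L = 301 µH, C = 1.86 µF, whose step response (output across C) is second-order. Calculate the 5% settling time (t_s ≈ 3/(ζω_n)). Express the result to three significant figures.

For a series RLC circuit (capacitor voltage as output), ω_n = 1/√(LC) = 1/√(301 µH · 1.86 µF) = 42300 rad/s.
ζ = (R/2)·√(C/L) = (14.8/2)·√(1.86 µF/301 µH) = 0.582.
t_s ≈ 3/(ζω_n) = 0.000122 s.

t_s ≈ 0.000122 s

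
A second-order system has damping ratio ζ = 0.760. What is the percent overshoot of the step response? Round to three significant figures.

%OS ≈ 2.54%

For an underdamped second-order system, %OS = 100·exp(−πζ/√(1−ζ²)).
πζ/√(1−ζ²) = π·0.760/√(1−0.578) = 3.674, so %OS = 100·e^(−3.674) = 2.54%.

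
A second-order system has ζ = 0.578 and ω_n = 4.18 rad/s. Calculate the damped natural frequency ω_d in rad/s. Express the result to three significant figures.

ω_d ≈ 3.41 rad/s

ω_d = ω_n√(1−ζ²) = 4.18·√0.666 = 3.41 rad/s.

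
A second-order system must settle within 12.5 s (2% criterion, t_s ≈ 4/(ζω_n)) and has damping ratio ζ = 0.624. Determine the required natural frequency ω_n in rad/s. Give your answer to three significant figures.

Rearranging t_s ≈ 4/(ζω_n) gives ω_n = 4/(ζ·t_s) = 4/(0.624 × 12.5) = 0.513 rad/s.

ω_n ≈ 0.513 rad/s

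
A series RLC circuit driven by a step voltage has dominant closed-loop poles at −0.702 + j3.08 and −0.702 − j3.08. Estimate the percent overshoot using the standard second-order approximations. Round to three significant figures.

%OS ≈ 48.9%

With σ = 0.702, ω_d = 3.08: ω_n = √(σ²+ω_d²) = 3.16 rad/s, ζ = σ/ω_n = 0.222.
%OS = 100 e^{−πζ/√(1−ζ²)} with ζ = 0.222 gives 48.9%.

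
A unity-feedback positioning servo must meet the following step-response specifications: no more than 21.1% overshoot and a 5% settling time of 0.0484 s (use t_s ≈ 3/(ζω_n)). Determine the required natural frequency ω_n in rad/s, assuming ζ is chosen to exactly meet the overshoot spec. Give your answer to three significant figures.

ω_n ≈ 140 rad/s

From %OS = 100·exp(−πζ/√(1−ζ²)), invert to get ζ = −ln(OS)/√(π² + ln²(OS)) with OS = 0.211.
−ln 0.211 = 1.556, so ζ = 1.556/√(π² + 2.421) = 0.444.
From t_s ≈ 3/(ζω_n): ω_n = 3/(ζ·t_s) = 3/(0.444·0.0484) = 140 rad/s.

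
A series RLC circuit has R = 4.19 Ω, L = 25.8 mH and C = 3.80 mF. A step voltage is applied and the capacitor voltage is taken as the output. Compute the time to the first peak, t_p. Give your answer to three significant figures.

For a series RLC circuit (capacitor voltage as output), ω_n = 1/√(LC) = 1/√(25.8 mH · 3.80 mF) = 101 rad/s.
ζ = (R/2)·√(C/L) = (4.19/2)·√(3.80 mF/25.8 mH) = 0.804.
The damped frequency ω_d = ω_n√(1−ζ²) = 60.1 rad/s. t_p = π/ω_d = 0.0523 s.

t_p ≈ 0.0523 s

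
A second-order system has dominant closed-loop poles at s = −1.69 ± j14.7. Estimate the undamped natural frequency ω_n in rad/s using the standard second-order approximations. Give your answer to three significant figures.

|pole| = ω_n = √(1.69² + 14.7²) = 14.8 rad/s; ζ = cos θ = σ/ω_n = 0.114.

ω_n ≈ 14.8 rad/s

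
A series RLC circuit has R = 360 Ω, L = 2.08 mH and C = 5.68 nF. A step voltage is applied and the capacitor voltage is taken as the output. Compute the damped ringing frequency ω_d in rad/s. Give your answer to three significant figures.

ω_d ≈ 278000 rad/s

For a series RLC circuit (capacitor voltage as output), ω_n = 1/√(LC) = 1/√(2.08 mH · 5.68 nF) = 291000 rad/s.
ζ = (R/2)·√(C/L) = (360/2)·√(5.68 nF/2.08 mH) = 0.297.
The damped frequency ω_d = ω_n√(1−ζ²) = 278000 rad/s.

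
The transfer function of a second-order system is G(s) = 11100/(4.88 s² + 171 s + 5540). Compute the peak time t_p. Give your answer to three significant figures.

Dividing through by 4.88: denominator becomes s² + 35.04 s + 1135.
So ω_n = √1135 = 33.7 rad/s and ζ = 35.04/(2·33.7) = 0.520.
ω_d = ω_n√(1−ζ²) = 28.8 rad/s. t_p = π/ω_d = 0.109 s.

t_p ≈ 0.109 s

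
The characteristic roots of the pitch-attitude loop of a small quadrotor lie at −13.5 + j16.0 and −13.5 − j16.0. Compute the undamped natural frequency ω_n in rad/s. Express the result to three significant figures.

|pole| = ω_n = √(13.5² + 16.0²) = 20.9 rad/s; ζ = cos θ = σ/ω_n = 0.645.

ω_n ≈ 20.9 rad/s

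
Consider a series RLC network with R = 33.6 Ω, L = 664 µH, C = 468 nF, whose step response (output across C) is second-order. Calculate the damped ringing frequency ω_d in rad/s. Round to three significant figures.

ω_d ≈ 50800 rad/s

For a series RLC circuit (capacitor voltage as output), ω_n = 1/√(LC) = 1/√(664 µH · 468 nF) = 56700 rad/s.
ζ = (R/2)·√(C/L) = (33.6/2)·√(468 nF/664 µH) = 0.446.
ω_d = 56700·√(1 − 0.446²) = 50800 rad/s.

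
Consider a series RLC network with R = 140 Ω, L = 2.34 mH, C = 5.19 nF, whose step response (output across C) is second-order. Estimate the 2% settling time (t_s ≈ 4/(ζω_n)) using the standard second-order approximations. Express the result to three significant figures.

t_s ≈ 0.000134 s

For a series RLC circuit (capacitor voltage as output), ω_n = 1/√(LC) = 1/√(2.34 mH · 5.19 nF) = 287000 rad/s.
ζ = (R/2)·√(C/L) = (140/2)·√(5.19 nF/2.34 mH) = 0.104.
t_s ≈ 4/(ζω_n) = 0.000134 s.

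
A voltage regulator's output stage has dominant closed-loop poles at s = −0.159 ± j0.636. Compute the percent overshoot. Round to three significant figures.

%OS ≈ 45.6%

With σ = 0.159, ω_d = 0.636: ω_n = √(σ²+ω_d²) = 0.656 rad/s, ζ = σ/ω_n = 0.243.
%OS = 100·exp(−πζ/√(1−ζ²)) = 45.6%.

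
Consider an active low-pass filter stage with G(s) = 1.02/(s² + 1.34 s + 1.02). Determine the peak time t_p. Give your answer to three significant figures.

Matching coefficients with s² + 2ζω_n s + ω_n² gives ω_n² = 1.02 ⇒ ω_n = 1.01 rad/s, and ζ = 1.34/(2ω_n) = 0.663.
ω_d = ω_n√(1−ζ²) = 0.756 rad/s. Then t_p = π/ω_d = 4.16 s.

t_p ≈ 4.16 s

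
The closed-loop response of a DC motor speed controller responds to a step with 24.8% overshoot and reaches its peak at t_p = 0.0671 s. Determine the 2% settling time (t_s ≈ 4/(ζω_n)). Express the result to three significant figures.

t_s ≈ 0.192 s

The overshoot fixes ζ = −ln(OS)/√(π²+ln²(OS)) = 0.406.
From t_p = π/ω_d, ω_d = π/0.0671 = 46.8 rad/s, so ω_n = ω_d/√(1−ζ²) = 51.2 rad/s.
t_s ≈ 4/(ζω_n) = 4/(0.406·51.2) = 0.192 s.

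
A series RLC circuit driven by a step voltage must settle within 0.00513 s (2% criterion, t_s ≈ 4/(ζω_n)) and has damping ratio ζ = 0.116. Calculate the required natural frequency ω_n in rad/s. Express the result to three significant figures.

ω_n ≈ 6720 rad/s

Rearranging t_s ≈ 4/(ζω_n) gives ω_n = 4/(ζ·t_s) = 4/(0.116 × 0.00513) = 6720 rad/s.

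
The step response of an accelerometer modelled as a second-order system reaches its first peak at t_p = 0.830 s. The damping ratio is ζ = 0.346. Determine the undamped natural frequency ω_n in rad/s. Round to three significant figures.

ω_n ≈ 4.03 rad/s

Peak time t_p = π/ω_d, so ω_d = π/t_p = π/0.830 = 3.79 rad/s.
ω_n = ω_d/√(1−ζ²) = 3.79/√0.880 = 4.03 rad/s.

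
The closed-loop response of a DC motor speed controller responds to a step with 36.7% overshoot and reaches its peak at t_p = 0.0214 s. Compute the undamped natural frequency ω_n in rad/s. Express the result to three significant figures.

ζ from %OS: ζ = |ln 0.367|/√(π²+ln²0.367) = 0.304.
t_p = π/ω_d ⇒ ω_d = 147 rad/s; then ω_n = ω_d/√(1−ζ²) = 154 rad/s.

ω_n ≈ 154 rad/s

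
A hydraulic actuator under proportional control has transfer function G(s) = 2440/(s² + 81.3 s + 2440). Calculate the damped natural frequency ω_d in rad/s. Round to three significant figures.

Matching coefficients with s² + 2ζω_n s + ω_n² gives ω_n² = 2440 ⇒ ω_n = 49.4 rad/s, and ζ = 81.3/(2ω_n) = 0.823.
ω_d = 49.4·√(1 − 0.823²) = 28.1 rad/s.

ω_d ≈ 28.1 rad/s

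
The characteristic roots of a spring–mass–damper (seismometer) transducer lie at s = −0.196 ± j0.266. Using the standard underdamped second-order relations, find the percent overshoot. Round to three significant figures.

|pole| = ω_n = √(0.196² + 0.266²) = 0.330 rad/s; ζ = cos θ = σ/ω_n = 0.593.
%OS = 100·exp(−πζ/√(1−ζ²)) = 9.88%.

%OS ≈ 9.88%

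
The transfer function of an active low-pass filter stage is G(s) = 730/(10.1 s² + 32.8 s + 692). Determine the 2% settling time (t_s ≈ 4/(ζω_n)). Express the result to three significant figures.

Dividing through by 10.1: denominator becomes s² + 3.248 s + 68.51.
So ω_n = √68.51 = 8.28 rad/s and ζ = 3.248/(2·8.28) = 0.196.
t_s ≈ 4/(ζω_n) = 2.46 s.

t_s ≈ 2.46 s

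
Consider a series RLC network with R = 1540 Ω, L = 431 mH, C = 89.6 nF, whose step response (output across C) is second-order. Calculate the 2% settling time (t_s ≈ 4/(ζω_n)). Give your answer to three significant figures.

t_s ≈ 0.00224 s

For a series RLC circuit (capacitor voltage as output), ω_n = 1/√(LC) = 1/√(431 mH · 89.6 nF) = 5090 rad/s.
ζ = (R/2)·√(C/L) = (1540/2)·√(89.6 nF/431 mH) = 0.351.
t_s ≈ 4/(ζω_n) = 0.00224 s.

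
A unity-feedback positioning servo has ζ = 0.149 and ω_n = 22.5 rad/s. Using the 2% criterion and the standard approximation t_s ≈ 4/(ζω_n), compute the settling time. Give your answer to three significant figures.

t_s ≈ 1.19 s

t_s ≈ 4/(ζω_n) = 4/(0.149 × 22.5) = 1.19 s.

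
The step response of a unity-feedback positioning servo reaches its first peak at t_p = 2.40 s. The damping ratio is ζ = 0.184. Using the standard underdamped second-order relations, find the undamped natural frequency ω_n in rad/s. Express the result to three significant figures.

ω_n ≈ 1.33 rad/s

Peak time t_p = π/ω_d, so ω_d = π/t_p = π/2.40 = 1.31 rad/s.
ω_n = ω_d/√(1−ζ²) = 1.31/√0.966 = 1.33 rad/s.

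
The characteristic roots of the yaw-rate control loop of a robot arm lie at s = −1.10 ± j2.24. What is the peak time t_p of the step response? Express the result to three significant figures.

t_p ≈ 1.40 s

t_p = π/ω_d with ω_d = 2.24 (the imaginary part), so t_p = 1.40 s.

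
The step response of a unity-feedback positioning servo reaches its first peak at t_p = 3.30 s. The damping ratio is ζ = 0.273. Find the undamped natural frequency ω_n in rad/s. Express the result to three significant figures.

Peak time t_p = π/ω_d, so ω_d = π/t_p = π/3.30 = 0.952 rad/s.
ω_n = ω_d/√(1−ζ²) = 0.952/√0.925 = 0.990 rad/s.

ω_n ≈ 0.990 rad/s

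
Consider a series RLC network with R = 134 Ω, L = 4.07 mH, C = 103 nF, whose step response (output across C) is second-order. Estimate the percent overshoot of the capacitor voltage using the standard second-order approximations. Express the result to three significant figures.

%OS ≈ 32.5%

For a series RLC circuit (capacitor voltage as output), ω_n = 1/√(LC) = 1/√(4.07 mH · 103 nF) = 48800 rad/s.
ζ = (R/2)·√(C/L) = (134/2)·√(103 nF/4.07 mH) = 0.337.
%OS = 100·exp(−πζ/√(1−ζ²)) = 32.5%.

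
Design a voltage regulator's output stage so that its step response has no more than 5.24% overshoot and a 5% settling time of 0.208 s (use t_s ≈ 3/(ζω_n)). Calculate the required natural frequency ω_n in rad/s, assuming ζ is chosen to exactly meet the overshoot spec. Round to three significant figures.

ζ = −ln(OS)/√(π² + (ln OS)²). With OS = 0.0524, ln OS = −2.949 and ζ = 2.949/4.309 = 0.684.
From t_s ≈ 3/(ζω_n): ω_n = 3/(ζ·t_s) = 3/(0.684·0.208) = 21.1 rad/s.

ω_n ≈ 21.1 rad/s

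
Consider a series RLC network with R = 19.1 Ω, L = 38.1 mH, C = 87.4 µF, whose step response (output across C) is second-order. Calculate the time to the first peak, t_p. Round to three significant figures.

For a series RLC circuit (capacitor voltage as output), ω_n = 1/√(LC) = 1/√(38.1 mH · 87.4 µF) = 548 rad/s.
ζ = (R/2)·√(C/L) = (19.1/2)·√(87.4 µF/38.1 mH) = 0.457.
ω_d = ω_n√(1−ζ²) = 487 rad/s. t_p = π/ω_d = 0.00645 s.

t_p ≈ 0.00645 s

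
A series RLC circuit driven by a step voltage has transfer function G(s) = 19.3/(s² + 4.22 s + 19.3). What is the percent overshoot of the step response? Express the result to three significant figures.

%OS ≈ 17.9%

Comparing the denominator to s² + 2ζω_n s + ω_n²: ω_n = √19.3 = 4.39 rad/s, and 2ζω_n = 4.22 so ζ = 4.22/(2·4.39) = 0.480.
%OS = 100·exp(−πζ/√(1−ζ²)) = 17.9%.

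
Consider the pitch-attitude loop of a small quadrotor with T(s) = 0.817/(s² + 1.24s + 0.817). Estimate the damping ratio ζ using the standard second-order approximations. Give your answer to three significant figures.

Matching coefficients with s² + 2ζω_n s + ω_n² gives ω_n² = 0.817 ⇒ ω_n = 0.904 rad/s, and ζ = 1.24/(2ω_n) = 0.686.

ζ ≈ 0.686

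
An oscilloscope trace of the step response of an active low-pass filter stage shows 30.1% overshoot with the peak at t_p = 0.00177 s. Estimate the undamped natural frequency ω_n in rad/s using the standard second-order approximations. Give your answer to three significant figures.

ω_n ≈ 1900 rad/s

From the overshoot, ζ = −ln(OS)/√(π²+ln²(OS)) = 0.357.
From t_p = π/ω_d, ω_d = π/0.00177 = 1770 rad/s, so ω_n = ω_d/√(1−ζ²) = 1900 rad/s.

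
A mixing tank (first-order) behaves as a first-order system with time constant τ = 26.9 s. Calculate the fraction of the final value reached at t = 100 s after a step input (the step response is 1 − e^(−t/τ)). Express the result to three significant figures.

y/y_∞ ≈ 0.976

y(t)/y_∞ = 1 − e^(−t/τ) = 1 − e^(−100/26.9) = 1 − e^(−3.72) = 0.976.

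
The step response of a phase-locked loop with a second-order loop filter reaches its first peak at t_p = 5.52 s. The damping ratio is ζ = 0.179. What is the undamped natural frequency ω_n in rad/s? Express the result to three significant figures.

Peak time t_p = π/ω_d, so ω_d = π/t_p = π/5.52 = 0.569 rad/s.
ω_n = ω_d/√(1−ζ²) = 0.569/√0.968 = 0.578 rad/s.

ω_n ≈ 0.578 rad/s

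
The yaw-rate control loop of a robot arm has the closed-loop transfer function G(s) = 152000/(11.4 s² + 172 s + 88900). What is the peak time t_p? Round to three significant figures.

t_p ≈ 0.0357 s

Dividing through by 11.4: denominator becomes s² + 15.09 s + 7798.
So ω_n = √7798 = 88.3 rad/s and ζ = 15.09/(2·88.3) = 0.0854.
ω_d = 88.3·√(1 − 0.0854²) = 88.0 rad/s. t_p = π/ω_d = 0.0357 s.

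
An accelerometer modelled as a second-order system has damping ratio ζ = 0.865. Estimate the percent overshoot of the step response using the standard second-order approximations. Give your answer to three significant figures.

For an underdamped second-order system, %OS = 100·exp(−πζ/√(1−ζ²)).
πζ/√(1−ζ²) = π·0.865/√(1−0.748) = 5.416, so %OS = 100·e^(−5.416) = 0.445%.

%OS ≈ 0.445%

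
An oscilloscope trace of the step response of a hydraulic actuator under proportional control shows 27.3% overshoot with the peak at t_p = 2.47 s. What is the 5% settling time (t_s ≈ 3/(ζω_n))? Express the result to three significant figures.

t_s ≈ 5.71 s

From the overshoot, ζ = −ln(OS)/√(π²+ln²(OS)) = 0.382.
t_p = π/ω_d ⇒ ω_d = 1.27 rad/s; then ω_n = ω_d/√(1−ζ²) = 1.38 rad/s.
t_s ≈ 3/(ζω_n) = 3/(0.382·1.38) = 5.71 s.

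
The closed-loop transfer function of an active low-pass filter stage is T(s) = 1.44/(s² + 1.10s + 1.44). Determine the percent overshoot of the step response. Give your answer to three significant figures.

ω_n = √1.44 = 1.20 rad/s; ζ = 1.10/(2·1.20) = 0.458.
%OS = 100 e^{−πζ/√(1−ζ²)} with ζ = 0.458 gives 19.8%.

%OS ≈ 19.8%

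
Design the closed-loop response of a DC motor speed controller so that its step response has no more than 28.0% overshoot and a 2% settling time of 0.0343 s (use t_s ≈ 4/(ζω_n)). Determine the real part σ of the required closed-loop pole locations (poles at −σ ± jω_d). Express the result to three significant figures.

The settling-time spec alone fixes σ = ζω_n = 4/t_s = 4/0.0343 = 117.
(Overshoot then fixes ζ = 0.376 and hence ω_d = σ·√(1−ζ²)/ζ = 288 rad/s.)

σ ≈ 117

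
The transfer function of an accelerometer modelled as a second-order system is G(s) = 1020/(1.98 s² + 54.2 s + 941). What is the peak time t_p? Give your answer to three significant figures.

t_p ≈ 0.185 s

Dividing through by 1.98: denominator becomes s² + 27.37 s + 475.3.
So ω_n = √475.3 = 21.8 rad/s and ζ = 27.37/(2·21.8) = 0.628.
ω_d = ω_n√(1−ζ²) = 17.0 rad/s. t_p = π/ω_d = 0.185 s.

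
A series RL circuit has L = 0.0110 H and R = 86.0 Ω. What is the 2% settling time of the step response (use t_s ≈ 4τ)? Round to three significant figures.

t_s ≈ 0.000512 s

τ = L/R = 0.0110/86.0 = 0.000128 s.
t_s ≈ 4τ = 0.000512 s.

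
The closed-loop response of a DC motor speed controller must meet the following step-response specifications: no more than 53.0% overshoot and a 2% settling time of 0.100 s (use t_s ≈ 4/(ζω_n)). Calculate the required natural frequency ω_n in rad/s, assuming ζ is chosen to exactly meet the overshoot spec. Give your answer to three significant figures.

ω_n ≈ 202 rad/s

From %OS = 100·exp(−πζ/√(1−ζ²)), invert to get ζ = −ln(OS)/√(π² + ln²(OS)) with OS = 0.530.
−ln 0.530 = 0.6349, so ζ = 0.6349/√(π² + 0.4031) = 0.198.
From t_s ≈ 4/(ζω_n): ω_n = 4/(ζ·t_s) = 4/(0.198·0.100) = 202 rad/s.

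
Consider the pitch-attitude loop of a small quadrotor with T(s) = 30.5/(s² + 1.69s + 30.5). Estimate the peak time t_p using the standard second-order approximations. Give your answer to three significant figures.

t_p ≈ 0.576 s

Matching coefficients with s² + 2ζω_n s + ω_n² gives ω_n² = 30.5 ⇒ ω_n = 5.52 rad/s, and ζ = 1.69/(2ω_n) = 0.153.
ω_d = 5.52·√(1 − 0.153²) = 5.46 rad/s. Then t_p = π/ω_d = 0.576 s.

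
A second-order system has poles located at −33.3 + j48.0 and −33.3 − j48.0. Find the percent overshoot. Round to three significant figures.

The poles are at −σ ± jω_d with σ = 33.3 and ω_d = 48.0, so ω_n = √(σ²+ω_d²) = 58.4 rad/s and ζ = σ/ω_n = 0.570.
%OS = 100·exp(−πζ/√(1−ζ²)) = 11.3%.

%OS ≈ 11.3%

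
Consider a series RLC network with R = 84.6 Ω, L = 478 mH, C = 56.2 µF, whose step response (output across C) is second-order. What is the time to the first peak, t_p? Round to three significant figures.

For a series RLC circuit (capacitor voltage as output), ω_n = 1/√(LC) = 1/√(478 mH · 56.2 µF) = 193 rad/s.
ζ = (R/2)·√(C/L) = (84.6/2)·√(56.2 µF/478 mH) = 0.459.
The damped frequency ω_d = ω_n√(1−ζ²) = 171 rad/s. t_p = π/ω_d = 0.0183 s.

t_p ≈ 0.0183 s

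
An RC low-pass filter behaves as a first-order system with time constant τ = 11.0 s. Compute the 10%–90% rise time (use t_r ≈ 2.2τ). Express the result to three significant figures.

t_r ≈ 2.2τ = 24.2 s.

t_r ≈ 24.2 s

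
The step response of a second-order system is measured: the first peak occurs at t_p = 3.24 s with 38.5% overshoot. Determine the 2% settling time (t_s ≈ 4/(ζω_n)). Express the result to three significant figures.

ζ from %OS: ζ = |ln 0.385|/√(π²+ln²0.385) = 0.291.
From t_p = π/ω_d, ω_d = π/3.24 = 0.970 rad/s, so ω_n = ω_d/√(1−ζ²) = 1.01 rad/s.
t_s ≈ 4/(ζω_n) = 4/(0.291·1.01) = 13.6 s.

t_s ≈ 13.6 s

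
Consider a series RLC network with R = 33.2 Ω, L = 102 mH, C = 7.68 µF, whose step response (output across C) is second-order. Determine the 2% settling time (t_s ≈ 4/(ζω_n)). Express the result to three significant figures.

t_s ≈ 0.0246 s

For a series RLC circuit (capacitor voltage as output), ω_n = 1/√(LC) = 1/√(102 mH · 7.68 µF) = 1130 rad/s.
ζ = (R/2)·√(C/L) = (33.2/2)·√(7.68 µF/102 mH) = 0.144.
t_s ≈ 4/(ζω_n) = 0.0246 s.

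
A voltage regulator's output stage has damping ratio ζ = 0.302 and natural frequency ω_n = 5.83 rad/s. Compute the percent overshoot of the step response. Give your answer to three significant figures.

%OS ≈ 37.0%

For an underdamped second-order system, %OS = 100·exp(−πζ/√(1−ζ²)).
πζ/√(1−ζ²) = π·0.302/√(1−0.0912) = 0.9952, so %OS = 100·e^(−0.9952) = 37.0%.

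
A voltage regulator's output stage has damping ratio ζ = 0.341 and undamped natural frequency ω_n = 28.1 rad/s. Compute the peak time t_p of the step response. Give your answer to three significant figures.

t_p ≈ 0.119 s

The damped frequency is ω_d = ω_n√(1−ζ²) = 28.1·√(1−0.116) = 26.4 rad/s.
Peak time t_p = π/ω_d = π/26.4 = 0.119 s.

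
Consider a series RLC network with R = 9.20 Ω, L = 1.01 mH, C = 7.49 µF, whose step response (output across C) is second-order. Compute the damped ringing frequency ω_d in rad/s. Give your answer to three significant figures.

ω_d ≈ 10600 rad/s

For a series RLC circuit (capacitor voltage as output), ω_n = 1/√(LC) = 1/√(1.01 mH · 7.49 µF) = 11500 rad/s.
ζ = (R/2)·√(C/L) = (9.20/2)·√(7.49 µF/1.01 mH) = 0.396.
ω_d = ω_n√(1−ζ²) = 10600 rad/s.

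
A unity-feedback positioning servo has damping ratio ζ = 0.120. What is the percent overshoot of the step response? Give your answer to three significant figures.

%OS ≈ 68.4%

For an underdamped second-order system, %OS = 100·exp(−πζ/√(1−ζ²)).
πζ/√(1−ζ²) = π·0.120/√(1−0.0144) = 0.3797, so %OS = 100·e^(−0.3797) = 68.4%.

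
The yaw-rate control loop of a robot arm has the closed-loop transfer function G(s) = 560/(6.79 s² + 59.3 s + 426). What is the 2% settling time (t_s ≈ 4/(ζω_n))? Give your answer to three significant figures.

t_s ≈ 0.916 s

Dividing through by 6.79: denominator becomes s² + 8.733 s + 62.74.
So ω_n = √62.74 = 7.92 rad/s and ζ = 8.733/(2·7.92) = 0.551.
t_s ≈ 4/(ζω_n) = 0.916 s.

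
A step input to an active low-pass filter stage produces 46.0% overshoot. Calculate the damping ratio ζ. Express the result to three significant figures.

ζ = −ln(OS)/√(π² + (ln OS)²). With OS = 0.460, ln OS = −0.7765 and ζ = 0.7765/3.236 = 0.240.

ζ ≈ 0.240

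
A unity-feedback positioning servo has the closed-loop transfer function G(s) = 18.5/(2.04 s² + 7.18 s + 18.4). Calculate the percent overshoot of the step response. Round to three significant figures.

%OS ≈ 10.3%

Dividing through by 2.04: denominator becomes s² + 3.520 s + 9.020.
So ω_n = √9.020 = 3.00 rad/s and ζ = 3.520/(2·3.00) = 0.586.
%OS = 100·exp(−πζ/√(1−ζ²)) = 10.3%.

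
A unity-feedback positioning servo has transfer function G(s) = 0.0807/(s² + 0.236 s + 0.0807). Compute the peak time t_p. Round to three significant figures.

t_p ≈ 12.2 s

Matching coefficients with s² + 2ζω_n s + ω_n² gives ω_n² = 0.0807 ⇒ ω_n = 0.284 rad/s, and ζ = 0.236/(2ω_n) = 0.415.
ω_d = ω_n√(1−ζ²) = 0.258 rad/s. Then t_p = π/ω_d = 12.2 s.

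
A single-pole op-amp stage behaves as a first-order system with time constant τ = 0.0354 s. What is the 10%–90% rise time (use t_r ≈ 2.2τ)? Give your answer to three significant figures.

t_r ≈ 0.0779 s

t_r ≈ 2.2τ = 0.0779 s.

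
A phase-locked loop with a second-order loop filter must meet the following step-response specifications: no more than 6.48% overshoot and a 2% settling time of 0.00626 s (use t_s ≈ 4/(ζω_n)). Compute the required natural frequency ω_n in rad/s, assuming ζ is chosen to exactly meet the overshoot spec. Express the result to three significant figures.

ω_n ≈ 973 rad/s

From %OS = 100·exp(−πζ/√(1−ζ²)), invert to get ζ = −ln(OS)/√(π² + ln²(OS)) with OS = 0.0648.
−ln 0.0648 = 2.736, so ζ = 2.736/√(π² + 7.488) = 0.657.
From t_s ≈ 4/(ζω_n): ω_n = 4/(ζ·t_s) = 4/(0.657·0.00626) = 973 rad/s.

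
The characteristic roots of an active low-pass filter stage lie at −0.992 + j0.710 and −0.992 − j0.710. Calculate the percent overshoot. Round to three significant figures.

The poles are at −σ ± jω_d with σ = 0.992 and ω_d = 0.710, so ω_n = √(σ²+ω_d²) = 1.22 rad/s and ζ = σ/ω_n = 0.813.
Overshoot: exp(−π·0.813/√(1−0.813²)) = 0.0124, i.e. 1.24%.

%OS ≈ 1.24%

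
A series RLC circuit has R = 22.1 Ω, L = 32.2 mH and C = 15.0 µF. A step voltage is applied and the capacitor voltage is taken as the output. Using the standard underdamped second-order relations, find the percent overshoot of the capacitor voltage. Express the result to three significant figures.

%OS ≈ 46.2%

For a series RLC circuit (capacitor voltage as output), ω_n = 1/√(LC) = 1/√(32.2 mH · 15.0 µF) = 1440 rad/s.
ζ = (R/2)·√(C/L) = (22.1/2)·√(15.0 µF/32.2 mH) = 0.238.
%OS = 100·exp(−πζ/√(1−ζ²)) = 46.2%.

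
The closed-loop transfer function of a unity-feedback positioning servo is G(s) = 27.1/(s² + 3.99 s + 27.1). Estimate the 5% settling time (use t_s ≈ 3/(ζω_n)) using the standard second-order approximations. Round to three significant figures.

t_s ≈ 1.50 s

Matching coefficients with s² + 2ζω_n s + ω_n² gives ω_n² = 27.1 ⇒ ω_n = 5.21 rad/s, and ζ = 3.99/(2ω_n) = 0.383.
t_s ≈ 3/(ζω_n) = 3/(0.383·5.21) = 1.50 s.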